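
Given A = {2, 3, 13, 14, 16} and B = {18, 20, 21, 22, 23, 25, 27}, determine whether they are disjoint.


Disjoint means A ∩ B = ∅.
A ∩ B = ∅
A ∩ B = ∅, so A and B are disjoint.

Yes, A and B are disjoint


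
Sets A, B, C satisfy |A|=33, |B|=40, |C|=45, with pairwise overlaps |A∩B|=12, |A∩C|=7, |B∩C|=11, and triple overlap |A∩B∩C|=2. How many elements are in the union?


|A∪B∪C| = |A|+|B|+|C| - |A∩B|-|A∩C|-|B∩C| + |A∩B∩C|
= 33+40+45 - 12-7-11 + 2
= 118 - 30 + 2
= 90

|A ∪ B ∪ C| = 90


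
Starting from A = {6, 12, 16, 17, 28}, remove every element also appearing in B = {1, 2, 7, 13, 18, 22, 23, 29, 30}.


A \ B = elements in A but not in B
A = {6, 12, 16, 17, 28}
B = {1, 2, 7, 13, 18, 22, 23, 29, 30}
Remove from A any elements in B
A \ B = {6, 12, 16, 17, 28}

A \ B = {6, 12, 16, 17, 28}


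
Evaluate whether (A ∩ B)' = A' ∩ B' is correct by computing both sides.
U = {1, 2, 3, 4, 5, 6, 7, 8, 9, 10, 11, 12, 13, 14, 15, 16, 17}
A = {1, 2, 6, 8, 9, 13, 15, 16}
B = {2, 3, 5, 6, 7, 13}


LHS: A ∩ B = {2, 6, 13}
(A ∩ B)' = U \ (A ∩ B) = {1, 3, 4, 5, 7, 8, 9, 10, 11, 12, 14, 15, 16, 17}
A' = {3, 4, 5, 7, 10, 11, 12, 14, 17}, B' = {1, 4, 8, 9, 10, 11, 12, 14, 15, 16, 17}
Claimed RHS: A' ∩ B' = {4, 10, 11, 12, 14, 17}
Identity is INVALID: LHS = {1, 3, 4, 5, 7, 8, 9, 10, 11, 12, 14, 15, 16, 17} but the RHS claimed here equals {4, 10, 11, 12, 14, 17}. The correct form is (A ∩ B)' = A' ∪ B'.

Identity is invalid: (A ∩ B)' = {1, 3, 4, 5, 7, 8, 9, 10, 11, 12, 14, 15, 16, 17} but A' ∩ B' = {4, 10, 11, 12, 14, 17}. The correct De Morgan law is (A ∩ B)' = A' ∪ B'.


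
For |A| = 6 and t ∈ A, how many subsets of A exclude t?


Subsets of A avoiding t are subsets of A \ {t}, which has 5 elements.
Count = 2^(n-1) = 2^5
= 32

Number of subsets avoiding t = 32


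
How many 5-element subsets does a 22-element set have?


C(n,k) = n! / (k!(n-k)!)
C(22,5) = 22! / (5!17!)
= 26334

C(22,5) = 26334


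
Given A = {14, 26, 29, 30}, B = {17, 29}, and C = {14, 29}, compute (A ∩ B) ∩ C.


A ∩ B = {29}
(A ∩ B) ∩ C = {29}

A ∩ B ∩ C = {29}


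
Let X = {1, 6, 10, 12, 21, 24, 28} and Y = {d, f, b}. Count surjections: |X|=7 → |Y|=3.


n = |X| = 7, k = |Y| = 3. Surjections via inclusion-exclusion:
S(n,k) = Σ(-1)^i × C(k,i) × (k-i)^n, i=0 to k
i=0: (-1)^0×C(3,0)×3^7 = 2187
i=1: (-1)^1×C(3,1)×2^7 = -384
i=2: (-1)^2×C(3,2)×1^7 = 3
i=3: (-1)^3×C(3,3)×0^7 = 0
Total = 1806

Number of surjections = 1806


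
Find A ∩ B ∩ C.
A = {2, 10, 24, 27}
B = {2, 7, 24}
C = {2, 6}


A ∩ B = {2, 24}
(A ∩ B) ∩ C = {2}

A ∩ B ∩ C = {2}


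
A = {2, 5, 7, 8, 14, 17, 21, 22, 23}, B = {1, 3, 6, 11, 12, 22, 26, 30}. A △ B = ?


A △ B = (A \ B) ∪ (B \ A) = elements in exactly one of A or B
A \ B = {2, 5, 7, 8, 14, 17, 21, 23}
B \ A = {1, 3, 6, 11, 12, 26, 30}
A △ B = {1, 2, 3, 5, 6, 7, 8, 11, 12, 14, 17, 21, 23, 26, 30}

A △ B = {1, 2, 3, 5, 6, 7, 8, 11, 12, 14, 17, 21, 23, 26, 30}


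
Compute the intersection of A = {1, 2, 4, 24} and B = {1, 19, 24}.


A ∩ B = elements in both A and B
A = {1, 2, 4, 24}
B = {1, 19, 24}
A ∩ B = {1, 24}

A ∩ B = {1, 24}


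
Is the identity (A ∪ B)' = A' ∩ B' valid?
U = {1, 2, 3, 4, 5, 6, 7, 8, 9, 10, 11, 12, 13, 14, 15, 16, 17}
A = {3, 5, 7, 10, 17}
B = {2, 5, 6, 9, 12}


LHS: A ∪ B = {2, 3, 5, 6, 7, 9, 10, 12, 17}
(A ∪ B)' = U \ (A ∪ B) = {1, 4, 8, 11, 13, 14, 15, 16}
A' = {1, 2, 4, 6, 8, 9, 11, 12, 13, 14, 15, 16}, B' = {1, 3, 4, 7, 8, 10, 11, 13, 14, 15, 16, 17}
Claimed RHS: A' ∩ B' = {1, 4, 8, 11, 13, 14, 15, 16}
Identity is VALID: LHS = RHS = {1, 4, 8, 11, 13, 14, 15, 16} ✓

Identity is valid. (A ∪ B)' = A' ∩ B' = {1, 4, 8, 11, 13, 14, 15, 16}


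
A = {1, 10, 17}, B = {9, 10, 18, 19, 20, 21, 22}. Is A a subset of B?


A ⊆ B means every element of A is in B.
Elements in A not in B: {1, 17}
So A ⊄ B.

No, A ⊄ B


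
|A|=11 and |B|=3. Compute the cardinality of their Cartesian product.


|A × B| = |A| × |B|
= 11 × 3
= 33

|A × B| = 33


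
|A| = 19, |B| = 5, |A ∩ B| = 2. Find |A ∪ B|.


|A ∪ B| = |A| + |B| - |A ∩ B|
= 19 + 5 - 2
= 22

|A ∪ B| = 22


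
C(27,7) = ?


C(n,k) = n! / (k!(n-k)!)
C(27,7) = 27! / (7!20!)
= 888030

C(27,7) = 888030


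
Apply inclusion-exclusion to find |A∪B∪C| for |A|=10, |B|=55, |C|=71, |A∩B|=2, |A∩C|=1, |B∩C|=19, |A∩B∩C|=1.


|A∪B∪C| = |A|+|B|+|C| - |A∩B|-|A∩C|-|B∩C| + |A∩B∩C|
= 10+55+71 - 2-1-19 + 1
= 136 - 22 + 1
= 115

|A ∪ B ∪ C| = 115


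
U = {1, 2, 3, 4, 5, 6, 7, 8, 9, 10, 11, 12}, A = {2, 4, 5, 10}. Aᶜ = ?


Aᶜ = U \ A = elements in U but not in A
U = {1, 2, 3, 4, 5, 6, 7, 8, 9, 10, 11, 12}
A = {2, 4, 5, 10}
Aᶜ = {1, 3, 6, 7, 8, 9, 11, 12}

Aᶜ = {1, 3, 6, 7, 8, 9, 11, 12}


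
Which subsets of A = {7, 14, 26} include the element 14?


A subset of A contains 14 iff the remaining 2 elements form any subset of A \ {14}.
Count: 2^(n-1) = 2^2 = 4
Subsets containing 14: {14}, {7, 14}, {14, 26}, {7, 14, 26}

Subsets containing 14 (4 total): {14}, {7, 14}, {14, 26}, {7, 14, 26}


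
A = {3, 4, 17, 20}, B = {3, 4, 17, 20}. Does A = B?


Two sets are equal iff they have exactly the same elements.
A = {3, 4, 17, 20}
B = {3, 4, 17, 20}
Same elements → A = B

Yes, A = B


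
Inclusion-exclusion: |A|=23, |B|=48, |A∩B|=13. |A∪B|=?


|A ∪ B| = |A| + |B| - |A ∩ B|
= 23 + 48 - 13
= 58

|A ∪ B| = 58


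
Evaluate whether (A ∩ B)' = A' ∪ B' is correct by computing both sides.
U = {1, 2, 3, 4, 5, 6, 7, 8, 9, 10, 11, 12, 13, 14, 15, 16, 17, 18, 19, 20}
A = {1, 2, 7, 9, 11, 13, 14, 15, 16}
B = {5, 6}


LHS: A ∩ B = ∅
(A ∩ B)' = U \ (A ∩ B) = {1, 2, 3, 4, 5, 6, 7, 8, 9, 10, 11, 12, 13, 14, 15, 16, 17, 18, 19, 20}
A' = {3, 4, 5, 6, 8, 10, 12, 17, 18, 19, 20}, B' = {1, 2, 3, 4, 7, 8, 9, 10, 11, 12, 13, 14, 15, 16, 17, 18, 19, 20}
Claimed RHS: A' ∪ B' = {1, 2, 3, 4, 5, 6, 7, 8, 9, 10, 11, 12, 13, 14, 15, 16, 17, 18, 19, 20}
Identity is VALID: LHS = RHS = {1, 2, 3, 4, 5, 6, 7, 8, 9, 10, 11, 12, 13, 14, 15, 16, 17, 18, 19, 20} ✓

Identity is valid. (A ∩ B)' = A' ∪ B' = {1, 2, 3, 4, 5, 6, 7, 8, 9, 10, 11, 12, 13, 14, 15, 16, 17, 18, 19, 20}


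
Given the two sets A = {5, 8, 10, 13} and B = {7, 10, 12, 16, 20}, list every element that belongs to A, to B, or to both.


A ∪ B = all elements in A or B (or both)
A = {5, 8, 10, 13}
B = {7, 10, 12, 16, 20}
A ∪ B = {5, 7, 8, 10, 12, 13, 16, 20}

A ∪ B = {5, 7, 8, 10, 12, 13, 16, 20}


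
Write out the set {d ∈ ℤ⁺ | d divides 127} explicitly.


Checking each candidate:
Condition: positive divisors of 127
Result = {1, 127}

{1, 127}


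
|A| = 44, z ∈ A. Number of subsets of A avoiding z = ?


Subsets of A avoiding z are subsets of A \ {z}, which has 43 elements.
Count = 2^(n-1) = 2^43
= 8796093022208

Number of subsets avoiding z = 8796093022208


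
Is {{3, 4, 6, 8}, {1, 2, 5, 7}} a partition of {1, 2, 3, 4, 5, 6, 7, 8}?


A partition requires: (1) non-empty parts, (2) pairwise disjoint, (3) union = U
Parts: {3, 4, 6, 8}, {1, 2, 5, 7}
Union of parts: {1, 2, 3, 4, 5, 6, 7, 8}
U = {1, 2, 3, 4, 5, 6, 7, 8}
All non-empty? True
Pairwise disjoint? True
Covers U? True

Yes, valid partition


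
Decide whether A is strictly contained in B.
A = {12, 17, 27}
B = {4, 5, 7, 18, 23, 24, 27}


A ⊂ B requires: A ⊆ B AND A ≠ B.
A ⊆ B? No
A ⊄ B, so A is not a proper subset.

No, A is not a proper subset of B


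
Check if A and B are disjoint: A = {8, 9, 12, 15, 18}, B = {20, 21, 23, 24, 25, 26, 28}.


Disjoint means A ∩ B = ∅.
A ∩ B = ∅
A ∩ B = ∅, so A and B are disjoint.

Yes, A and B are disjoint


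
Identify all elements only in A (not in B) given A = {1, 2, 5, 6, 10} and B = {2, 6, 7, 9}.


A = {1, 2, 5, 6, 10}
B = {2, 6, 7, 9}
Region: only in A (not in B)
Elements: {1, 5, 10}

Elements only in A (not in B): {1, 5, 10}


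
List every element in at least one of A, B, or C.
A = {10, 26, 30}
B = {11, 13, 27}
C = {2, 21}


A ∪ B = {10, 11, 13, 26, 27, 30}
(A ∪ B) ∪ C = {2, 10, 11, 13, 21, 26, 27, 30}

A ∪ B ∪ C = {2, 10, 11, 13, 21, 26, 27, 30}


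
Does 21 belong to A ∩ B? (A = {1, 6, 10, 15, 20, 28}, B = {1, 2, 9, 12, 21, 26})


A = {1, 6, 10, 15, 20, 28}, B = {1, 2, 9, 12, 21, 26}
A ∩ B = elements in both A and B
A ∩ B = {1}
Checking if 21 ∈ A ∩ B
21 is not in A ∩ B → False

21 ∉ A ∩ B


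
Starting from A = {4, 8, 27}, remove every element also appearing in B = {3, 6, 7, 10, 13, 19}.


A \ B = elements in A but not in B
A = {4, 8, 27}
B = {3, 6, 7, 10, 13, 19}
Remove from A any elements in B
A \ B = {4, 8, 27}

A \ B = {4, 8, 27}


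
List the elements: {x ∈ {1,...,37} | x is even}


Checking each candidate:
Condition: even numbers in {1,...,37}
Result = {2, 4, 6, 8, 10, 12, 14, 16, 18, 20, 22, 24, 26, 28, 30, 32, 34, 36}

{2, 4, 6, 8, 10, 12, 14, 16, 18, 20, 22, 24, 26, 28, 30, 32, 34, 36}


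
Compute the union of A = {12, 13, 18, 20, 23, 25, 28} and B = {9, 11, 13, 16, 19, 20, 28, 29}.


A ∪ B = all elements in A or B (or both)
A = {12, 13, 18, 20, 23, 25, 28}
B = {9, 11, 13, 16, 19, 20, 28, 29}
A ∪ B = {9, 11, 12, 13, 16, 18, 19, 20, 23, 25, 28, 29}

A ∪ B = {9, 11, 12, 13, 16, 18, 19, 20, 23, 25, 28, 29}


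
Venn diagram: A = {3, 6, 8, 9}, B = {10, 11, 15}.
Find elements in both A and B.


A = {3, 6, 8, 9}
B = {10, 11, 15}
Region: in both A and B
Elements: ∅

Elements in both A and B: ∅


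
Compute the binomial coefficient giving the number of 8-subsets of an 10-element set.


C(n,k) = n! / (k!(n-k)!)
C(10,8) = 10! / (8!2!)
= 45

C(10,8) = 45


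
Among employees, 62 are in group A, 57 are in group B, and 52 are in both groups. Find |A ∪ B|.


|A ∪ B| = |A| + |B| - |A ∩ B|
= 62 + 57 - 52
= 67

|A ∪ B| = 67


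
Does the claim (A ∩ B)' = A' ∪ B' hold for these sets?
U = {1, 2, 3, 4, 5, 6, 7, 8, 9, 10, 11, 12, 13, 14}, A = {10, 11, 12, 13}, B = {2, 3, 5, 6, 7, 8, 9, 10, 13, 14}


LHS: A ∩ B = {10, 13}
(A ∩ B)' = U \ (A ∩ B) = {1, 2, 3, 4, 5, 6, 7, 8, 9, 11, 12, 14}
A' = {1, 2, 3, 4, 5, 6, 7, 8, 9, 14}, B' = {1, 4, 11, 12}
Claimed RHS: A' ∪ B' = {1, 2, 3, 4, 5, 6, 7, 8, 9, 11, 12, 14}
Identity is VALID: LHS = RHS = {1, 2, 3, 4, 5, 6, 7, 8, 9, 11, 12, 14} ✓

Identity is valid. (A ∩ B)' = A' ∪ B' = {1, 2, 3, 4, 5, 6, 7, 8, 9, 11, 12, 14}


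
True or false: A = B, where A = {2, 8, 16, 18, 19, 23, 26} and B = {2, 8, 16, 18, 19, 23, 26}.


Two sets are equal iff they have exactly the same elements.
A = {2, 8, 16, 18, 19, 23, 26}
B = {2, 8, 16, 18, 19, 23, 26}
Same elements → A = B

Yes, A = B


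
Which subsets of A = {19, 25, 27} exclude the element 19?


A subset of A that omits 19 is a subset of A \ {19}, so there are 2^(n-1) = 2^2 = 4 of them.
Subsets excluding 19: ∅, {25}, {27}, {25, 27}

Subsets excluding 19 (4 total): ∅, {25}, {27}, {25, 27}


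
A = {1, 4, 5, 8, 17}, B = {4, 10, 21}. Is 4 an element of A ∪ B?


A = {1, 4, 5, 8, 17}, B = {4, 10, 21}
A ∪ B = all elements in A or B
A ∪ B = {1, 4, 5, 8, 10, 17, 21}
Checking if 4 ∈ A ∪ B
4 is in A ∪ B → True

4 ∈ A ∪ B


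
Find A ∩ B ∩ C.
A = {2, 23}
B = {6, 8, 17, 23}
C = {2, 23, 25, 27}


A ∩ B = {23}
(A ∩ B) ∩ C = {23}

A ∩ B ∩ C = {23}


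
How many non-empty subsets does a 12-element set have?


Total subsets = 2^n = 2^12 = 4096
Non-empty subsets exclude the empty set: 2^n - 1
= 4096 - 1
= 4095

Number of non-empty subsets = 4095


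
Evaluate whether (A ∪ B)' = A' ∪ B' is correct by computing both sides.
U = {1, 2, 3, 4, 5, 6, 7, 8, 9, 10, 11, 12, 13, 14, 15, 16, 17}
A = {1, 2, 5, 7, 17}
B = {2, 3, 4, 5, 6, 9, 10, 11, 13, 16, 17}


LHS: A ∪ B = {1, 2, 3, 4, 5, 6, 7, 9, 10, 11, 13, 16, 17}
(A ∪ B)' = U \ (A ∪ B) = {8, 12, 14, 15}
A' = {3, 4, 6, 8, 9, 10, 11, 12, 13, 14, 15, 16}, B' = {1, 7, 8, 12, 14, 15}
Claimed RHS: A' ∪ B' = {1, 3, 4, 6, 7, 8, 9, 10, 11, 12, 13, 14, 15, 16}
Identity is INVALID: LHS = {8, 12, 14, 15} but the RHS claimed here equals {1, 3, 4, 6, 7, 8, 9, 10, 11, 12, 13, 14, 15, 16}. The correct form is (A ∪ B)' = A' ∩ B'.

Identity is invalid: (A ∪ B)' = {8, 12, 14, 15} but A' ∪ B' = {1, 3, 4, 6, 7, 8, 9, 10, 11, 12, 13, 14, 15, 16}. The correct De Morgan law is (A ∪ B)' = A' ∩ B'.


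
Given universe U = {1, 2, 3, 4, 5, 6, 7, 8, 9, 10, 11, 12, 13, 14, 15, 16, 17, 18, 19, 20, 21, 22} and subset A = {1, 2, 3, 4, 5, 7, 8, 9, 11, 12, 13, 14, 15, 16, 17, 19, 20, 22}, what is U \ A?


Aᶜ = U \ A = elements in U but not in A
U = {1, 2, 3, 4, 5, 6, 7, 8, 9, 10, 11, 12, 13, 14, 15, 16, 17, 18, 19, 20, 21, 22}
A = {1, 2, 3, 4, 5, 7, 8, 9, 11, 12, 13, 14, 15, 16, 17, 19, 20, 22}
Aᶜ = {6, 10, 18, 21}

Aᶜ = {6, 10, 18, 21}


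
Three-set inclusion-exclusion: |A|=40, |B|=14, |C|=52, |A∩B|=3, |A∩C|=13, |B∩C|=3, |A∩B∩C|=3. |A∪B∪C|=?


|A∪B∪C| = |A|+|B|+|C| - |A∩B|-|A∩C|-|B∩C| + |A∩B∩C|
= 40+14+52 - 3-13-3 + 3
= 106 - 19 + 3
= 90

|A ∪ B ∪ C| = 90


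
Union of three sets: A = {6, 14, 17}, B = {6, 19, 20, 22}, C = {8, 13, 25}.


A ∪ B = {6, 14, 17, 19, 20, 22}
(A ∪ B) ∪ C = {6, 8, 13, 14, 17, 19, 20, 22, 25}

A ∪ B ∪ C = {6, 8, 13, 14, 17, 19, 20, 22, 25}


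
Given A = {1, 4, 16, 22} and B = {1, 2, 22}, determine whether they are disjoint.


Disjoint means A ∩ B = ∅.
A ∩ B = {1, 22}
A ∩ B ≠ ∅, so A and B are NOT disjoint.

No, A and B are not disjoint (A ∩ B = {1, 22})


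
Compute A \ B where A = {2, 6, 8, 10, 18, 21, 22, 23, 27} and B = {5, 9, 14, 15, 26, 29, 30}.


A \ B = elements in A but not in B
A = {2, 6, 8, 10, 18, 21, 22, 23, 27}
B = {5, 9, 14, 15, 26, 29, 30}
Remove from A any elements in B
A \ B = {2, 6, 8, 10, 18, 21, 22, 23, 27}

A \ B = {2, 6, 8, 10, 18, 21, 22, 23, 27}


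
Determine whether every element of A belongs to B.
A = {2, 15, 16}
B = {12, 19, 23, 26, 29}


A ⊆ B means every element of A is in B.
Elements in A not in B: {2, 15, 16}
So A ⊄ B.

No, A ⊄ B


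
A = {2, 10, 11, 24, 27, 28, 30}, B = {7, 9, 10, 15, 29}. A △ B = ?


A △ B = (A \ B) ∪ (B \ A) = elements in exactly one of A or B
A \ B = {2, 11, 24, 27, 28, 30}
B \ A = {7, 9, 15, 29}
A △ B = {2, 7, 9, 11, 15, 24, 27, 28, 29, 30}

A △ B = {2, 7, 9, 11, 15, 24, 27, 28, 29, 30}


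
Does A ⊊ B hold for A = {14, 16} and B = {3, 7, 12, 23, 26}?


A ⊂ B requires: A ⊆ B AND A ≠ B.
A ⊆ B? No
A ⊄ B, so A is not a proper subset.

No, A is not a proper subset of B


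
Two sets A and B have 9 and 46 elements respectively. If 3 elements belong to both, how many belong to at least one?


|A ∪ B| = |A| + |B| - |A ∩ B|
= 9 + 46 - 3
= 52

|A ∪ B| = 52


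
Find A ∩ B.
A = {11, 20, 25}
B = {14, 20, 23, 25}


A ∩ B = elements in both A and B
A = {11, 20, 25}
B = {14, 20, 23, 25}
A ∩ B = {20, 25}

A ∩ B = {20, 25}


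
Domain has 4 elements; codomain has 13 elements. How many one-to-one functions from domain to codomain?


An injection sends each of |A| = 4 inputs to a distinct output in B.
# injections = |B|·(|B|-1)·…·(|B|-|A|+1) = 13! / (13 - 4)!
= 13 × 12 × 11 × 10
= 17160

Number of injections = 17160


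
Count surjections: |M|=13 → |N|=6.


n = |M| = 13, k = |N| = 6. Surjections via inclusion-exclusion:
S(n,k) = Σ(-1)^i × C(k,i) × (k-i)^n, i=0 to k
i=0: (-1)^0×C(6,0)×6^13 = 13060694016
i=1: (-1)^1×C(6,1)×5^13 = -7324218750
i=2: (-1)^2×C(6,2)×4^13 = 1006632960
i=3: (-1)^3×C(6,3)×3^13 = -31886460
i=4: (-1)^4×C(6,4)×2^13 = 122880
i=5: (-1)^5×C(6,5)×1^13 = -6
i=6: (-1)^6×C(6,6)×0^13 = 0
Total = 6711344640

Number of surjections = 6711344640


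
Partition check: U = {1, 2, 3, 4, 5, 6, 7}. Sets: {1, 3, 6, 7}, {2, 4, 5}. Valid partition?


A partition requires: (1) non-empty parts, (2) pairwise disjoint, (3) union = U
Parts: {1, 3, 6, 7}, {2, 4, 5}
Union of parts: {1, 2, 3, 4, 5, 6, 7}
U = {1, 2, 3, 4, 5, 6, 7}
All non-empty? True
Pairwise disjoint? True
Covers U? True

Yes, valid partition


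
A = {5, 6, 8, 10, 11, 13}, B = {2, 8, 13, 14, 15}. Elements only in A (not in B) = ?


A = {5, 6, 8, 10, 11, 13}
B = {2, 8, 13, 14, 15}
Region: only in A (not in B)
Elements: {5, 6, 10, 11}

Elements only in A (not in B): {5, 6, 10, 11}


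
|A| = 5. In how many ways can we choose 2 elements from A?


C(n,k) = n! / (k!(n-k)!)
C(5,2) = 5! / (2!3!)
= 10

C(5,2) = 10


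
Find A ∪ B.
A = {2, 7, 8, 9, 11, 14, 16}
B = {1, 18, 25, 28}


A ∪ B = all elements in A or B (or both)
A = {2, 7, 8, 9, 11, 14, 16}
B = {1, 18, 25, 28}
A ∪ B = {1, 2, 7, 8, 9, 11, 14, 16, 18, 25, 28}

A ∪ B = {1, 2, 7, 8, 9, 11, 14, 16, 18, 25, 28}


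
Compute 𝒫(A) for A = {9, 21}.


|A| = 2, so |P(A)| = 2^2 = 4
Enumerate subsets by cardinality (0 to 2):
∅, {9}, {21}, {9, 21}

P(A) has 4 subsets: ∅, {9}, {21}, {9, 21}


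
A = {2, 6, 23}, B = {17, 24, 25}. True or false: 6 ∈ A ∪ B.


A = {2, 6, 23}, B = {17, 24, 25}
A ∪ B = all elements in A or B
A ∪ B = {2, 6, 17, 23, 24, 25}
Checking if 6 ∈ A ∪ B
6 is in A ∪ B → True

6 ∈ A ∪ B


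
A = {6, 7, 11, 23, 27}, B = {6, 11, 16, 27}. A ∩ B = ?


A ∩ B = elements in both A and B
A = {6, 7, 11, 23, 27}
B = {6, 11, 16, 27}
A ∩ B = {6, 11, 27}

A ∩ B = {6, 11, 27}


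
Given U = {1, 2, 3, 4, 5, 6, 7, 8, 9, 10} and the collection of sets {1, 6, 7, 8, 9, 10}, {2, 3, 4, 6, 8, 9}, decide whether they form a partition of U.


A partition requires: (1) non-empty parts, (2) pairwise disjoint, (3) union = U
Parts: {1, 6, 7, 8, 9, 10}, {2, 3, 4, 6, 8, 9}
Union of parts: {1, 2, 3, 4, 6, 7, 8, 9, 10}
U = {1, 2, 3, 4, 5, 6, 7, 8, 9, 10}
All non-empty? True
Pairwise disjoint? False
Covers U? False

No, not a valid partition


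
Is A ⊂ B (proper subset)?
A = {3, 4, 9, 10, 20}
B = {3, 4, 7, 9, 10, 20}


A ⊂ B requires: A ⊆ B AND A ≠ B.
A ⊆ B? Yes
A = B? No
A ⊂ B: Yes (A is a proper subset of B)

Yes, A ⊂ B


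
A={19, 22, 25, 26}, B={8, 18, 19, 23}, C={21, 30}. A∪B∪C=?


A ∪ B = {8, 18, 19, 22, 23, 25, 26}
(A ∪ B) ∪ C = {8, 18, 19, 21, 22, 23, 25, 26, 30}

A ∪ B ∪ C = {8, 18, 19, 21, 22, 23, 25, 26, 30}


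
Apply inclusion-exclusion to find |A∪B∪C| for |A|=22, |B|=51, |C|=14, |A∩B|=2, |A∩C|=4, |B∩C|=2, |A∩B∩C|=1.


|A∪B∪C| = |A|+|B|+|C| - |A∩B|-|A∩C|-|B∩C| + |A∩B∩C|
= 22+51+14 - 2-4-2 + 1
= 87 - 8 + 1
= 80

|A ∪ B ∪ C| = 80


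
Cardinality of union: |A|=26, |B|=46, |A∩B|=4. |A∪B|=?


|A ∪ B| = |A| + |B| - |A ∩ B|
= 26 + 46 - 4
= 68

|A ∪ B| = 68


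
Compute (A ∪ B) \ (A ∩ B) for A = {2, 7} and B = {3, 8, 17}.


A △ B = (A \ B) ∪ (B \ A) = elements in exactly one of A or B
A \ B = {2, 7}
B \ A = {3, 8, 17}
A △ B = {2, 3, 7, 8, 17}

A △ B = {2, 3, 7, 8, 17}


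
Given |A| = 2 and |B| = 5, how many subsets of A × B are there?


A relation from A to B is any subset of A × B.
|A × B| = 2 × 5 = 10
# relations = 2^|A × B| = 2^10 = 1024

Number of relations = 1024


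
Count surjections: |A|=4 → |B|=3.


n = |A| = 4, k = |B| = 3. Surjections via inclusion-exclusion:
S(n,k) = Σ(-1)^i × C(k,i) × (k-i)^n, i=0 to k
i=0: (-1)^0×C(3,0)×3^4 = 81
i=1: (-1)^1×C(3,1)×2^4 = -48
i=2: (-1)^2×C(3,2)×1^4 = 3
i=3: (-1)^3×C(3,3)×0^4 = 0
Total = 36

Number of surjections = 36


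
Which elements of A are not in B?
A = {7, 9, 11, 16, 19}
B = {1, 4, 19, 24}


A \ B = elements in A but not in B
A = {7, 9, 11, 16, 19}
B = {1, 4, 19, 24}
Remove from A any elements in B
A \ B = {7, 9, 11, 16}

A \ B = {7, 9, 11, 16}


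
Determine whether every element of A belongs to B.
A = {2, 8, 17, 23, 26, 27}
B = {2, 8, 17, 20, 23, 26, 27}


A ⊆ B means every element of A is in B.
All elements of A are in B.
So A ⊆ B.

Yes, A ⊆ B


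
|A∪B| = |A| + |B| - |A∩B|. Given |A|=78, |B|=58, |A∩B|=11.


|A ∪ B| = |A| + |B| - |A ∩ B|
= 78 + 58 - 11
= 125

|A ∪ B| = 125


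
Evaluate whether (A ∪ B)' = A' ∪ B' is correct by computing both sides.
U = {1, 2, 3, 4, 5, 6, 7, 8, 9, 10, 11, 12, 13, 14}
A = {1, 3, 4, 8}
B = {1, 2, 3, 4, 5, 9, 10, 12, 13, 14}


LHS: A ∪ B = {1, 2, 3, 4, 5, 8, 9, 10, 12, 13, 14}
(A ∪ B)' = U \ (A ∪ B) = {6, 7, 11}
A' = {2, 5, 6, 7, 9, 10, 11, 12, 13, 14}, B' = {6, 7, 8, 11}
Claimed RHS: A' ∪ B' = {2, 5, 6, 7, 8, 9, 10, 11, 12, 13, 14}
Identity is INVALID: LHS = {6, 7, 11} but the RHS claimed here equals {2, 5, 6, 7, 8, 9, 10, 11, 12, 13, 14}. The correct form is (A ∪ B)' = A' ∩ B'.

Identity is invalid: (A ∪ B)' = {6, 7, 11} but A' ∪ B' = {2, 5, 6, 7, 8, 9, 10, 11, 12, 13, 14}. The correct De Morgan law is (A ∪ B)' = A' ∩ B'.


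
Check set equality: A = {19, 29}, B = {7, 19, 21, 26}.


Two sets are equal iff they have exactly the same elements.
A = {19, 29}
B = {7, 19, 21, 26}
Differences: {7, 21, 26, 29}
A ≠ B

No, A ≠ B


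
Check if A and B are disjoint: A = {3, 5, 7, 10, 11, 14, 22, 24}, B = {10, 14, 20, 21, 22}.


Disjoint means A ∩ B = ∅.
A ∩ B = {10, 14, 22}
A ∩ B ≠ ∅, so A and B are NOT disjoint.

No, A and B are not disjoint (A ∩ B = {10, 14, 22})


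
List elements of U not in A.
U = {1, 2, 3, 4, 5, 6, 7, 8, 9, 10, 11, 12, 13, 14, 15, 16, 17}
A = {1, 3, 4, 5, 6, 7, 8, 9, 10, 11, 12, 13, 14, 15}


Aᶜ = U \ A = elements in U but not in A
U = {1, 2, 3, 4, 5, 6, 7, 8, 9, 10, 11, 12, 13, 14, 15, 16, 17}
A = {1, 3, 4, 5, 6, 7, 8, 9, 10, 11, 12, 13, 14, 15}
Aᶜ = {2, 16, 17}

Aᶜ = {2, 16, 17}


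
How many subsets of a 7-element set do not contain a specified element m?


Subsets of A avoiding m are subsets of A \ {m}, which has 6 elements.
Count = 2^(n-1) = 2^6
= 64

Number of subsets avoiding m = 64


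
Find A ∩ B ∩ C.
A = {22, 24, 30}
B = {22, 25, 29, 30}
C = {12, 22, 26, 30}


A ∩ B = {22, 30}
(A ∩ B) ∩ C = {22, 30}

A ∩ B ∩ C = {22, 30}


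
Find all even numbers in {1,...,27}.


Checking each candidate:
Condition: even numbers in {1,...,27}
Result = {2, 4, 6, 8, 10, 12, 14, 16, 18, 20, 22, 24, 26}

{2, 4, 6, 8, 10, 12, 14, 16, 18, 20, 22, 24, 26}


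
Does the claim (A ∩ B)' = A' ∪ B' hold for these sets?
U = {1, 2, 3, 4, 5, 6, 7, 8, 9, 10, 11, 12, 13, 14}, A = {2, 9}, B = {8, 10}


LHS: A ∩ B = ∅
(A ∩ B)' = U \ (A ∩ B) = {1, 2, 3, 4, 5, 6, 7, 8, 9, 10, 11, 12, 13, 14}
A' = {1, 3, 4, 5, 6, 7, 8, 10, 11, 12, 13, 14}, B' = {1, 2, 3, 4, 5, 6, 7, 9, 11, 12, 13, 14}
Claimed RHS: A' ∪ B' = {1, 2, 3, 4, 5, 6, 7, 8, 9, 10, 11, 12, 13, 14}
Identity is VALID: LHS = RHS = {1, 2, 3, 4, 5, 6, 7, 8, 9, 10, 11, 12, 13, 14} ✓

Identity is valid. (A ∩ B)' = A' ∪ B' = {1, 2, 3, 4, 5, 6, 7, 8, 9, 10, 11, 12, 13, 14}


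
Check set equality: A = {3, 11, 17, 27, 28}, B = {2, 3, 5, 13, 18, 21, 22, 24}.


Two sets are equal iff they have exactly the same elements.
A = {3, 11, 17, 27, 28}
B = {2, 3, 5, 13, 18, 21, 22, 24}
Differences: {2, 5, 11, 13, 17, 18, 21, 22, 24, 27, 28}
A ≠ B

No, A ≠ B


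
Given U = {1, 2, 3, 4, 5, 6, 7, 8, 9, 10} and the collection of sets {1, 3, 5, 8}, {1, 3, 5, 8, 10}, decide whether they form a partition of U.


A partition requires: (1) non-empty parts, (2) pairwise disjoint, (3) union = U
Parts: {1, 3, 5, 8}, {1, 3, 5, 8, 10}
Union of parts: {1, 3, 5, 8, 10}
U = {1, 2, 3, 4, 5, 6, 7, 8, 9, 10}
All non-empty? True
Pairwise disjoint? False
Covers U? False

No, not a valid partition


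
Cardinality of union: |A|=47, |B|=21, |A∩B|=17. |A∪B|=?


|A ∪ B| = |A| + |B| - |A ∩ B|
= 47 + 21 - 17
= 51

|A ∪ B| = 51


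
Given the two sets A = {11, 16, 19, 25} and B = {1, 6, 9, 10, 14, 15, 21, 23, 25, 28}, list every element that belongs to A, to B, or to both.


A ∪ B = all elements in A or B (or both)
A = {11, 16, 19, 25}
B = {1, 6, 9, 10, 14, 15, 21, 23, 25, 28}
A ∪ B = {1, 6, 9, 10, 11, 14, 15, 16, 19, 21, 23, 25, 28}

A ∪ B = {1, 6, 9, 10, 11, 14, 15, 16, 19, 21, 23, 25, 28}


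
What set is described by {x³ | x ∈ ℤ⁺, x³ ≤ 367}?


Checking each candidate:
Condition: positive perfect cubes ≤ 367
Result = {1, 8, 27, 64, 125, 216, 343}

{1, 8, 27, 64, 125, 216, 343}


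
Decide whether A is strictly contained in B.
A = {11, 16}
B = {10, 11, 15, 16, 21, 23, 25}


A ⊂ B requires: A ⊆ B AND A ≠ B.
A ⊆ B? Yes
A = B? No
A ⊂ B: Yes (A is a proper subset of B)

Yes, A ⊂ B


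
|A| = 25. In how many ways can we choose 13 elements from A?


C(n,k) = n! / (k!(n-k)!)
C(25,13) = 25! / (13!12!)
= 5200300

C(25,13) = 5200300


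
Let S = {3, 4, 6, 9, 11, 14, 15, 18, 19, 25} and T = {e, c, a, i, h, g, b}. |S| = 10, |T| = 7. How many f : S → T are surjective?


n = |S| = 10, k = |T| = 7. Surjections via inclusion-exclusion:
S(n,k) = Σ(-1)^i × C(k,i) × (k-i)^n, i=0 to k
i=0: (-1)^0×C(7,0)×7^10 = 282475249
i=1: (-1)^1×C(7,1)×6^10 = -423263232
i=2: (-1)^2×C(7,2)×5^10 = 205078125
i=3: (-1)^3×C(7,3)×4^10 = -36700160
i=4: (-1)^4×C(7,4)×3^10 = 2066715
i=5: (-1)^5×C(7,5)×2^10 = -21504
i=6: (-1)^6×C(7,6)×1^10 = 7
i=7: (-1)^7×C(7,7)×0^10 = 0
Total = 29635200

Number of surjections = 29635200


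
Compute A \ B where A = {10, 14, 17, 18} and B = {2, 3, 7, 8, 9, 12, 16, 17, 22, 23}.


A \ B = elements in A but not in B
A = {10, 14, 17, 18}
B = {2, 3, 7, 8, 9, 12, 16, 17, 22, 23}
Remove from A any elements in B
A \ B = {10, 14, 18}

A \ B = {10, 14, 18}


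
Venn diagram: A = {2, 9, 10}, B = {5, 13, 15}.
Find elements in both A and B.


A = {2, 9, 10}
B = {5, 13, 15}
Region: in both A and B
Elements: ∅

Elements in both A and B: ∅


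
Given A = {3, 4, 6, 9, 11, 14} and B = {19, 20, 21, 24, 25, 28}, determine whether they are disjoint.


Disjoint means A ∩ B = ∅.
A ∩ B = ∅
A ∩ B = ∅, so A and B are disjoint.

Yes, A and B are disjoint


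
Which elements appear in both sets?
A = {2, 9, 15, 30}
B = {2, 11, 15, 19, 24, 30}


A ∩ B = elements in both A and B
A = {2, 9, 15, 30}
B = {2, 11, 15, 19, 24, 30}
A ∩ B = {2, 15, 30}

A ∩ B = {2, 15, 30}


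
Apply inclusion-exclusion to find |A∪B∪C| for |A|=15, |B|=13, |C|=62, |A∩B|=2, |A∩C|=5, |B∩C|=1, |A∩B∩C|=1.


|A∪B∪C| = |A|+|B|+|C| - |A∩B|-|A∩C|-|B∩C| + |A∩B∩C|
= 15+13+62 - 2-5-1 + 1
= 90 - 8 + 1
= 83

|A ∪ B ∪ C| = 83


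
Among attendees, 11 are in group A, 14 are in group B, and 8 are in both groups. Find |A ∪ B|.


|A ∪ B| = |A| + |B| - |A ∩ B|
= 11 + 14 - 8
= 17

|A ∪ B| = 17


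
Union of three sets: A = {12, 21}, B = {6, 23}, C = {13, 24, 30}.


A ∪ B = {6, 12, 21, 23}
(A ∪ B) ∪ C = {6, 12, 13, 21, 23, 24, 30}

A ∪ B ∪ C = {6, 12, 13, 21, 23, 24, 30}


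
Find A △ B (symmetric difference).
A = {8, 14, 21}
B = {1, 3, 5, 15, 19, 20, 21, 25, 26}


A △ B = (A \ B) ∪ (B \ A) = elements in exactly one of A or B
A \ B = {8, 14}
B \ A = {1, 3, 5, 15, 19, 20, 25, 26}
A △ B = {1, 3, 5, 8, 14, 15, 19, 20, 25, 26}

A △ B = {1, 3, 5, 8, 14, 15, 19, 20, 25, 26}


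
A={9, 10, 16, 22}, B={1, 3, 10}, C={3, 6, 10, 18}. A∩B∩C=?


A ∩ B = {10}
(A ∩ B) ∩ C = {10}

A ∩ B ∩ C = {10}


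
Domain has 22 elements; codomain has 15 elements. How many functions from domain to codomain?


Each of |A| = 22 inputs maps to any of |B| = 15 outputs.
# functions = |B|^|A| = 15^22
= 74818276426792144775390625

Number of functions = 74818276426792144775390625


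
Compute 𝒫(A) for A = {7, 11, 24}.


|A| = 3, so |P(A)| = 2^3 = 8
Enumerate subsets by cardinality (0 to 3):
∅, {7}, {11}, {24}, {7, 11}, {7, 24}, {11, 24}, {7, 11, 24}

P(A) has 8 subsets: ∅, {7}, {11}, {24}, {7, 11}, {7, 24}, {11, 24}, {7, 11, 24}


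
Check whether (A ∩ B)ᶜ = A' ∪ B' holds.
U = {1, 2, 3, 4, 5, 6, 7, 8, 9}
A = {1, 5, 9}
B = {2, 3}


LHS: A ∩ B = ∅
(A ∩ B)' = U \ (A ∩ B) = {1, 2, 3, 4, 5, 6, 7, 8, 9}
A' = {2, 3, 4, 6, 7, 8}, B' = {1, 4, 5, 6, 7, 8, 9}
Claimed RHS: A' ∪ B' = {1, 2, 3, 4, 5, 6, 7, 8, 9}
Identity is VALID: LHS = RHS = {1, 2, 3, 4, 5, 6, 7, 8, 9} ✓

Identity is valid. (A ∩ B)' = A' ∪ B' = {1, 2, 3, 4, 5, 6, 7, 8, 9}


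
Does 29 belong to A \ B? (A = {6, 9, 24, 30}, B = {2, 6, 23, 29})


A = {6, 9, 24, 30}, B = {2, 6, 23, 29}
A \ B = elements in A but not in B
A \ B = {9, 24, 30}
Checking if 29 ∈ A \ B
29 is not in A \ B → False

29 ∉ A \ B


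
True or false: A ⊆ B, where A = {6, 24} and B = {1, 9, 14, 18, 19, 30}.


A ⊆ B means every element of A is in B.
Elements in A not in B: {6, 24}
So A ⊄ B.

No, A ⊄ B


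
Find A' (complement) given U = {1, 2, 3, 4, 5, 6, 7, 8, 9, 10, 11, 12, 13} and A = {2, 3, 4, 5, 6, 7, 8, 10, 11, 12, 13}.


Aᶜ = U \ A = elements in U but not in A
U = {1, 2, 3, 4, 5, 6, 7, 8, 9, 10, 11, 12, 13}
A = {2, 3, 4, 5, 6, 7, 8, 10, 11, 12, 13}
Aᶜ = {1, 9}

Aᶜ = {1, 9}


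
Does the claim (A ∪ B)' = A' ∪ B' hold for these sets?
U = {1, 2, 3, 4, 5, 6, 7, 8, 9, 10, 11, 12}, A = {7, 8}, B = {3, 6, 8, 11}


LHS: A ∪ B = {3, 6, 7, 8, 11}
(A ∪ B)' = U \ (A ∪ B) = {1, 2, 4, 5, 9, 10, 12}
A' = {1, 2, 3, 4, 5, 6, 9, 10, 11, 12}, B' = {1, 2, 4, 5, 7, 9, 10, 12}
Claimed RHS: A' ∪ B' = {1, 2, 3, 4, 5, 6, 7, 9, 10, 11, 12}
Identity is INVALID: LHS = {1, 2, 4, 5, 9, 10, 12} but the RHS claimed here equals {1, 2, 3, 4, 5, 6, 7, 9, 10, 11, 12}. The correct form is (A ∪ B)' = A' ∩ B'.

Identity is invalid: (A ∪ B)' = {1, 2, 4, 5, 9, 10, 12} but A' ∪ B' = {1, 2, 3, 4, 5, 6, 7, 9, 10, 11, 12}. The correct De Morgan law is (A ∪ B)' = A' ∩ B'.


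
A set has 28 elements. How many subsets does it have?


Number of subsets = 2^n
= 2^28
= 268435456

|P(A)| = 268435456


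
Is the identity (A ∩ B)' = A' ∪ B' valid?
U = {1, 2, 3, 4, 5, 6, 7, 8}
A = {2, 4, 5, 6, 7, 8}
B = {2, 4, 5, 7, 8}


LHS: A ∩ B = {2, 4, 5, 7, 8}
(A ∩ B)' = U \ (A ∩ B) = {1, 3, 6}
A' = {1, 3}, B' = {1, 3, 6}
Claimed RHS: A' ∪ B' = {1, 3, 6}
Identity is VALID: LHS = RHS = {1, 3, 6} ✓

Identity is valid. (A ∩ B)' = A' ∪ B' = {1, 3, 6}


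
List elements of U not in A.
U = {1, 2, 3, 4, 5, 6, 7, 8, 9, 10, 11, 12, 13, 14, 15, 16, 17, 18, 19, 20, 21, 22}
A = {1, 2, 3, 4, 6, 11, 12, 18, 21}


Aᶜ = U \ A = elements in U but not in A
U = {1, 2, 3, 4, 5, 6, 7, 8, 9, 10, 11, 12, 13, 14, 15, 16, 17, 18, 19, 20, 21, 22}
A = {1, 2, 3, 4, 6, 11, 12, 18, 21}
Aᶜ = {5, 7, 8, 9, 10, 13, 14, 15, 16, 17, 19, 20, 22}

Aᶜ = {5, 7, 8, 9, 10, 13, 14, 15, 16, 17, 19, 20, 22}


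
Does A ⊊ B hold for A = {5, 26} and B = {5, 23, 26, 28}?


A ⊂ B requires: A ⊆ B AND A ≠ B.
A ⊆ B? Yes
A = B? No
A ⊂ B: Yes (A is a proper subset of B)

Yes, A ⊂ B


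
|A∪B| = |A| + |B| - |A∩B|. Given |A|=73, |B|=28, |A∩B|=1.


|A ∪ B| = |A| + |B| - |A ∩ B|
= 73 + 28 - 1
= 100

|A ∪ B| = 100


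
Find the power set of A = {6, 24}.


|A| = 2, so |P(A)| = 2^2 = 4
Enumerate subsets by cardinality (0 to 2):
∅, {6}, {24}, {6, 24}

P(A) has 4 subsets: ∅, {6}, {24}, {6, 24}


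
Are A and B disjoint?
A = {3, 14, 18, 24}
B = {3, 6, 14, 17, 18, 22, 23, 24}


Disjoint means A ∩ B = ∅.
A ∩ B = {3, 14, 18, 24}
A ∩ B ≠ ∅, so A and B are NOT disjoint.

No, A and B are not disjoint (A ∩ B = {3, 14, 18, 24})


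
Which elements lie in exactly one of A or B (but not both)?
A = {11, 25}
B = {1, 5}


A △ B = (A \ B) ∪ (B \ A) = elements in exactly one of A or B
A \ B = {11, 25}
B \ A = {1, 5}
A △ B = {1, 5, 11, 25}

A △ B = {1, 5, 11, 25}


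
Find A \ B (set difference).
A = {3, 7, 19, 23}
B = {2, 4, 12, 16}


A \ B = elements in A but not in B
A = {3, 7, 19, 23}
B = {2, 4, 12, 16}
Remove from A any elements in B
A \ B = {3, 7, 19, 23}

A \ B = {3, 7, 19, 23}


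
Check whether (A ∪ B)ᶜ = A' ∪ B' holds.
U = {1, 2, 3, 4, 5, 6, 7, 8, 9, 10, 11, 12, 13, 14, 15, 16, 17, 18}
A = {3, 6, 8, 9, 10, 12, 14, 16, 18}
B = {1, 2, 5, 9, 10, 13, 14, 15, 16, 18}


LHS: A ∪ B = {1, 2, 3, 5, 6, 8, 9, 10, 12, 13, 14, 15, 16, 18}
(A ∪ B)' = U \ (A ∪ B) = {4, 7, 11, 17}
A' = {1, 2, 4, 5, 7, 11, 13, 15, 17}, B' = {3, 4, 6, 7, 8, 11, 12, 17}
Claimed RHS: A' ∪ B' = {1, 2, 3, 4, 5, 6, 7, 8, 11, 12, 13, 15, 17}
Identity is INVALID: LHS = {4, 7, 11, 17} but the RHS claimed here equals {1, 2, 3, 4, 5, 6, 7, 8, 11, 12, 13, 15, 17}. The correct form is (A ∪ B)' = A' ∩ B'.

Identity is invalid: (A ∪ B)' = {4, 7, 11, 17} but A' ∪ B' = {1, 2, 3, 4, 5, 6, 7, 8, 11, 12, 13, 15, 17}. The correct De Morgan law is (A ∪ B)' = A' ∩ B'.


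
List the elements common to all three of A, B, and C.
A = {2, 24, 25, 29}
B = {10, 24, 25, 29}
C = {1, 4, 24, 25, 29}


A ∩ B = {24, 25, 29}
(A ∩ B) ∩ C = {24, 25, 29}

A ∩ B ∩ C = {24, 25, 29}


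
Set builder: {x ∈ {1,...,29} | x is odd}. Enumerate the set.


Checking each candidate:
Condition: odd numbers in {1,...,29}
Result = {1, 3, 5, 7, 9, 11, 13, 15, 17, 19, 21, 23, 25, 27, 29}

{1, 3, 5, 7, 9, 11, 13, 15, 17, 19, 21, 23, 25, 27, 29}


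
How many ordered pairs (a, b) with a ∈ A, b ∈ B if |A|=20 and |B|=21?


|A × B| = |A| × |B|
= 20 × 21
= 420

|A × B| = 420


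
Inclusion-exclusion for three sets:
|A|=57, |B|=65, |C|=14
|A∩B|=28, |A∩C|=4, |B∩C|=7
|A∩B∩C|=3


|A∪B∪C| = |A|+|B|+|C| - |A∩B|-|A∩C|-|B∩C| + |A∩B∩C|
= 57+65+14 - 28-4-7 + 3
= 136 - 39 + 3
= 100

|A ∪ B ∪ C| = 100


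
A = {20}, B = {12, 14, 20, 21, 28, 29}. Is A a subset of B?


A ⊆ B means every element of A is in B.
All elements of A are in B.
So A ⊆ B.

Yes, A ⊆ B


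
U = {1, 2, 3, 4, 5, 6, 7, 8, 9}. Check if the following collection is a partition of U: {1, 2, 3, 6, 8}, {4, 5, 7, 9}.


A partition requires: (1) non-empty parts, (2) pairwise disjoint, (3) union = U
Parts: {1, 2, 3, 6, 8}, {4, 5, 7, 9}
Union of parts: {1, 2, 3, 4, 5, 6, 7, 8, 9}
U = {1, 2, 3, 4, 5, 6, 7, 8, 9}
All non-empty? True
Pairwise disjoint? True
Covers U? True

Yes, valid partition


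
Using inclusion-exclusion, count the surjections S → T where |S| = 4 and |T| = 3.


n = |S| = 4, k = |T| = 3. Surjections via inclusion-exclusion:
S(n,k) = Σ(-1)^i × C(k,i) × (k-i)^n, i=0 to k
i=0: (-1)^0×C(3,0)×3^4 = 81
i=1: (-1)^1×C(3,1)×2^4 = -48
i=2: (-1)^2×C(3,2)×1^4 = 3
i=3: (-1)^3×C(3,3)×0^4 = 0
Total = 36

Number of surjections = 36


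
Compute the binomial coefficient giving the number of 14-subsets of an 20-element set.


C(n,k) = n! / (k!(n-k)!)
C(20,14) = 20! / (14!6!)
= 38760

C(20,14) = 38760


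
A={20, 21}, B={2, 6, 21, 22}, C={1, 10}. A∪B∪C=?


A ∪ B = {2, 6, 20, 21, 22}
(A ∪ B) ∪ C = {1, 2, 6, 10, 20, 21, 22}

A ∪ B ∪ C = {1, 2, 6, 10, 20, 21, 22}


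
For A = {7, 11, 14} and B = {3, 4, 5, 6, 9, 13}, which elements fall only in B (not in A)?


A = {7, 11, 14}
B = {3, 4, 5, 6, 9, 13}
Region: only in B (not in A)
Elements: {3, 4, 5, 6, 9, 13}

Elements only in B (not in A): {3, 4, 5, 6, 9, 13}


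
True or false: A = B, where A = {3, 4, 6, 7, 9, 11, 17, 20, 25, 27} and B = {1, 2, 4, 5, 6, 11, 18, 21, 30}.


Two sets are equal iff they have exactly the same elements.
A = {3, 4, 6, 7, 9, 11, 17, 20, 25, 27}
B = {1, 2, 4, 5, 6, 11, 18, 21, 30}
Differences: {1, 2, 3, 5, 7, 9, 17, 18, 20, 21, 25, 27, 30}
A ≠ B

No, A ≠ B


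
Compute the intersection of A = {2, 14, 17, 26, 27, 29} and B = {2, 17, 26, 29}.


A ∩ B = elements in both A and B
A = {2, 14, 17, 26, 27, 29}
B = {2, 17, 26, 29}
A ∩ B = {2, 17, 26, 29}

A ∩ B = {2, 17, 26, 29}


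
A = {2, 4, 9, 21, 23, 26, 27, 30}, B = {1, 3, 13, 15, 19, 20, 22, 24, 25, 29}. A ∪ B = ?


A ∪ B = all elements in A or B (or both)
A = {2, 4, 9, 21, 23, 26, 27, 30}
B = {1, 3, 13, 15, 19, 20, 22, 24, 25, 29}
A ∪ B = {1, 2, 3, 4, 9, 13, 15, 19, 20, 21, 22, 23, 24, 25, 26, 27, 29, 30}

A ∪ B = {1, 2, 3, 4, 9, 13, 15, 19, 20, 21, 22, 23, 24, 25, 26, 27, 29, 30}


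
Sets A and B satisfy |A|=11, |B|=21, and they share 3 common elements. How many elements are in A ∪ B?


|A ∪ B| = |A| + |B| - |A ∩ B|
= 11 + 21 - 3
= 29

|A ∪ B| = 29


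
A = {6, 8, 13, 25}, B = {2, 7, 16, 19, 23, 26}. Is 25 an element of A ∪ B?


A = {6, 8, 13, 25}, B = {2, 7, 16, 19, 23, 26}
A ∪ B = all elements in A or B
A ∪ B = {2, 6, 7, 8, 13, 16, 19, 23, 25, 26}
Checking if 25 ∈ A ∪ B
25 is in A ∪ B → True

25 ∈ A ∪ B


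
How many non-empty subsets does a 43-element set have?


Total subsets = 2^n = 2^43 = 8796093022208
Non-empty subsets exclude the empty set: 2^n - 1
= 8796093022208 - 1
= 8796093022207

Number of non-empty subsets = 8796093022207


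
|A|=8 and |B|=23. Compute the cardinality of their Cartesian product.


|A × B| = |A| × |B|
= 8 × 23
= 184

|A × B| = 184


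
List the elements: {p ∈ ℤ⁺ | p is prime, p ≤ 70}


Checking each candidate:
Condition: primes ≤ 70
Result = {2, 3, 5, 7, 11, 13, 17, 19, 23, 29, 31, 37, 41, 43, 47, 53, 59, 61, 67}

{2, 3, 5, 7, 11, 13, 17, 19, 23, 29, 31, 37, 41, 43, 47, 53, 59, 61, 67}


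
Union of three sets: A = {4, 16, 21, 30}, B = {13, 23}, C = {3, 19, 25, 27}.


A ∪ B = {4, 13, 16, 21, 23, 30}
(A ∪ B) ∪ C = {3, 4, 13, 16, 19, 21, 23, 25, 27, 30}

A ∪ B ∪ C = {3, 4, 13, 16, 19, 21, 23, 25, 27, 30}


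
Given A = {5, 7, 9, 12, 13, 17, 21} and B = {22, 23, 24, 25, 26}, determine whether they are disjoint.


Disjoint means A ∩ B = ∅.
A ∩ B = ∅
A ∩ B = ∅, so A and B are disjoint.

Yes, A and B are disjoint


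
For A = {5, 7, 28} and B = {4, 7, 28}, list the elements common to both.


A ∩ B = elements in both A and B
A = {5, 7, 28}
B = {4, 7, 28}
A ∩ B = {7, 28}

A ∩ B = {7, 28}


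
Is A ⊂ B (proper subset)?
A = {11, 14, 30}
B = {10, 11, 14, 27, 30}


A ⊂ B requires: A ⊆ B AND A ≠ B.
A ⊆ B? Yes
A = B? No
A ⊂ B: Yes (A is a proper subset of B)

Yes, A ⊂ B


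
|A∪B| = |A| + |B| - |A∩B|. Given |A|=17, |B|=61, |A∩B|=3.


|A ∪ B| = |A| + |B| - |A ∩ B|
= 17 + 61 - 3
= 75

|A ∪ B| = 75


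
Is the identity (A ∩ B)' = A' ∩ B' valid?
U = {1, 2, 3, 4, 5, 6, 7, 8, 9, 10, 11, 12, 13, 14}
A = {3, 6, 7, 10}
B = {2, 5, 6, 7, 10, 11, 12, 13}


LHS: A ∩ B = {6, 7, 10}
(A ∩ B)' = U \ (A ∩ B) = {1, 2, 3, 4, 5, 8, 9, 11, 12, 13, 14}
A' = {1, 2, 4, 5, 8, 9, 11, 12, 13, 14}, B' = {1, 3, 4, 8, 9, 14}
Claimed RHS: A' ∩ B' = {1, 4, 8, 9, 14}
Identity is INVALID: LHS = {1, 2, 3, 4, 5, 8, 9, 11, 12, 13, 14} but the RHS claimed here equals {1, 4, 8, 9, 14}. The correct form is (A ∩ B)' = A' ∪ B'.

Identity is invalid: (A ∩ B)' = {1, 2, 3, 4, 5, 8, 9, 11, 12, 13, 14} but A' ∩ B' = {1, 4, 8, 9, 14}. The correct De Morgan law is (A ∩ B)' = A' ∪ B'.


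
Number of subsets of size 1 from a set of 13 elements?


C(n,k) = n! / (k!(n-k)!)
C(13,1) = 13! / (1!12!)
= 13

C(13,1) = 13


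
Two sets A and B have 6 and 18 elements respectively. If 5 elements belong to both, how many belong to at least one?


|A ∪ B| = |A| + |B| - |A ∩ B|
= 6 + 18 - 5
= 19

|A ∪ B| = 19


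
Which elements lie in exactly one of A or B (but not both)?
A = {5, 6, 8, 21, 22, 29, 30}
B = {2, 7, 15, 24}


A △ B = (A \ B) ∪ (B \ A) = elements in exactly one of A or B
A \ B = {5, 6, 8, 21, 22, 29, 30}
B \ A = {2, 7, 15, 24}
A △ B = {2, 5, 6, 7, 8, 15, 21, 22, 24, 29, 30}

A △ B = {2, 5, 6, 7, 8, 15, 21, 22, 24, 29, 30}


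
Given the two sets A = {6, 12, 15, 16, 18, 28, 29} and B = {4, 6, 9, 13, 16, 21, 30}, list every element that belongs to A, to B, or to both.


A ∪ B = all elements in A or B (or both)
A = {6, 12, 15, 16, 18, 28, 29}
B = {4, 6, 9, 13, 16, 21, 30}
A ∪ B = {4, 6, 9, 12, 13, 15, 16, 18, 21, 28, 29, 30}

A ∪ B = {4, 6, 9, 12, 13, 15, 16, 18, 21, 28, 29, 30}


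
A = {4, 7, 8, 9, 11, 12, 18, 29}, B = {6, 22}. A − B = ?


A \ B = elements in A but not in B
A = {4, 7, 8, 9, 11, 12, 18, 29}
B = {6, 22}
Remove from A any elements in B
A \ B = {4, 7, 8, 9, 11, 12, 18, 29}

A \ B = {4, 7, 8, 9, 11, 12, 18, 29}
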